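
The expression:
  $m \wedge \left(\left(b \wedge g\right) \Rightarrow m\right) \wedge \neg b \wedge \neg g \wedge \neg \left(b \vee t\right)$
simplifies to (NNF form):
$m \wedge \neg b \wedge \neg g \wedge \neg t$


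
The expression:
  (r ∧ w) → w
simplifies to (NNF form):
True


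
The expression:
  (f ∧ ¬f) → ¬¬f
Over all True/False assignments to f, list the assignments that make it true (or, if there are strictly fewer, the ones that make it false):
is always true.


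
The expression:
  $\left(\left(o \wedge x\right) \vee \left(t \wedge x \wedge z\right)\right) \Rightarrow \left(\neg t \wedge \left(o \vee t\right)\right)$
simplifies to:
$\left(\neg o \wedge \neg z\right) \vee \neg t \vee \neg x$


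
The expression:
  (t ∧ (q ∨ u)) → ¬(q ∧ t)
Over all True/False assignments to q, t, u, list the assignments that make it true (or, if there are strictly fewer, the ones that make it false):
is false only for:
  q=True, t=True, u=False;
  q=True, t=True, u=True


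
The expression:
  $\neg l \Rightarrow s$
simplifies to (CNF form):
$l \vee s$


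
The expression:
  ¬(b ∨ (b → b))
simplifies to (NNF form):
False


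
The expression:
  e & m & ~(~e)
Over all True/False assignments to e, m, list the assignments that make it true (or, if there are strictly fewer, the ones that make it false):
is true only for:
  e=True, m=True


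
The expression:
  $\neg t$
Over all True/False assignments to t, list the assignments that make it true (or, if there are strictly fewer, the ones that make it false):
is true only for:
  t=False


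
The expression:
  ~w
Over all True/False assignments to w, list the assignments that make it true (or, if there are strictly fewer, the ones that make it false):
is true only for:
  w=False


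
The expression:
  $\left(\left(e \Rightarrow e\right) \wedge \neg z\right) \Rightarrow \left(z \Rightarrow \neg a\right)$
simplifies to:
$\text{True}$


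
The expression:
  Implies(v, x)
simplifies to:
x | ~v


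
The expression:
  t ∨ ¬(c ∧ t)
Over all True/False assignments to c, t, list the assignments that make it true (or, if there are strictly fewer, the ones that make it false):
is always true.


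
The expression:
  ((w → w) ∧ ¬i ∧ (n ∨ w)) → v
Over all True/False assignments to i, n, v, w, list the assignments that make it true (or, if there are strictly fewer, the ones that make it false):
is false only for:
  i=False, n=False, v=False, w=True;
  i=False, n=True, v=False, w=False;
  i=False, n=True, v=False, w=True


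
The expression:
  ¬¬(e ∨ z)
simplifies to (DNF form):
e ∨ z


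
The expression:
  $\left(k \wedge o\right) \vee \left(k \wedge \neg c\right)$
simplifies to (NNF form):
$k \wedge \left(o \vee \neg c\right)$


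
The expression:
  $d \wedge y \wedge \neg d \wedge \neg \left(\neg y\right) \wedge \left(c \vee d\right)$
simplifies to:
$\text{False}$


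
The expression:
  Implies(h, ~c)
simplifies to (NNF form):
~c | ~h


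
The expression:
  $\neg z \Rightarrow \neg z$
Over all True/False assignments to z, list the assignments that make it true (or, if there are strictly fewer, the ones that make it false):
is always true.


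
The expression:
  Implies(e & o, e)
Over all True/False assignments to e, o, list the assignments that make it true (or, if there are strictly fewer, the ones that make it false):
is always true.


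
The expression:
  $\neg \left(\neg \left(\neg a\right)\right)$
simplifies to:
$\neg a$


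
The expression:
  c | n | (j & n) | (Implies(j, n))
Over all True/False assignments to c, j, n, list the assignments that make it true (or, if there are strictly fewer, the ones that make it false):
is false only for:
  c=False, j=True, n=False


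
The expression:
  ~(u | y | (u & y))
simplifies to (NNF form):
~u & ~y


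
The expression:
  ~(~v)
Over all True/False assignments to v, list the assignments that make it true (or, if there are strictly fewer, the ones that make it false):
is true only for:
  v=True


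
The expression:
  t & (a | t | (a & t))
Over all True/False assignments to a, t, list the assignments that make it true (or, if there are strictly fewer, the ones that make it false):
is true only for:
  a=False, t=True;
  a=True, t=True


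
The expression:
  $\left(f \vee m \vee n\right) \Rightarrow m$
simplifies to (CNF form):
$\left(m \vee \neg f\right) \wedge \left(m \vee \neg n\right)$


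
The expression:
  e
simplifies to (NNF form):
e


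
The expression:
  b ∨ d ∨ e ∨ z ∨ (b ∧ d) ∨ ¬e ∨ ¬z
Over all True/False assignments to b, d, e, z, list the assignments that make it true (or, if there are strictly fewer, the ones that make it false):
is always true.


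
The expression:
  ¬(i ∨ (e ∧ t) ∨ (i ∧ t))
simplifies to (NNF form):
¬i ∧ (¬e ∨ ¬t)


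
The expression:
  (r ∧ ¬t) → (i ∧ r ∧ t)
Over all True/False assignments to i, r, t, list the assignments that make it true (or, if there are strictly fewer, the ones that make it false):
is false only for:
  i=False, r=True, t=False;
  i=True, r=True, t=False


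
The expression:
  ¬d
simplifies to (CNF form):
¬d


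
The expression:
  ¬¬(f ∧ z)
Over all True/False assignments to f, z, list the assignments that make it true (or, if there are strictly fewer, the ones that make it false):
is true only for:
  f=True, z=True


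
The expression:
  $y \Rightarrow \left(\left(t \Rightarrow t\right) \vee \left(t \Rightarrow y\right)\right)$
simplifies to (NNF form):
$\text{True}$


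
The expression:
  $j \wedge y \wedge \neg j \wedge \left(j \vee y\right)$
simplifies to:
$\text{False}$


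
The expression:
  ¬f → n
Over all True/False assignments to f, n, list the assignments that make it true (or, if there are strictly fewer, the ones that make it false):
is false only for:
  f=False, n=False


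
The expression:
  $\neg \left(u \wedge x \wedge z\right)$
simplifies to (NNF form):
$\neg u \vee \neg x \vee \neg z$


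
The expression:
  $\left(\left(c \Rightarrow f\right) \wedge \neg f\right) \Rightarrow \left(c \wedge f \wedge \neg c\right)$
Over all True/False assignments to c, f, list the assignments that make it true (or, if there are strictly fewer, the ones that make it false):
is false only for:
  c=False, f=False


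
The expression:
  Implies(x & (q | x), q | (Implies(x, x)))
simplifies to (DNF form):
True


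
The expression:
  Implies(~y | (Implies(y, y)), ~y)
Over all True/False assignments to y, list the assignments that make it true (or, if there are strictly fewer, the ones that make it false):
is true only for:
  y=False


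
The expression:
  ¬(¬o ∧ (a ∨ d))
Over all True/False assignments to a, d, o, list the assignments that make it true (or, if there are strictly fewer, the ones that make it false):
is false only for:
  a=False, d=True, o=False;
  a=True, d=False, o=False;
  a=True, d=True, o=False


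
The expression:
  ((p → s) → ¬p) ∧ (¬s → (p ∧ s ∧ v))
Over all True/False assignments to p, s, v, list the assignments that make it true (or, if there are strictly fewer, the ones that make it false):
is true only for:
  p=False, s=True, v=False;
  p=False, s=True, v=True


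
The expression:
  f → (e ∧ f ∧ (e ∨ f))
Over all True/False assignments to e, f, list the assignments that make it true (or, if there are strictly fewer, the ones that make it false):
is false only for:
  e=False, f=True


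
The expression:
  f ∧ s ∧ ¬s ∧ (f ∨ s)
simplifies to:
False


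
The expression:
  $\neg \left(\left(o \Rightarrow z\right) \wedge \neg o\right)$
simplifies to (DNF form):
$o$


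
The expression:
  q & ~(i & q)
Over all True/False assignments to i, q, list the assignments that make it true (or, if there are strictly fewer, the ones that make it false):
is true only for:
  i=False, q=True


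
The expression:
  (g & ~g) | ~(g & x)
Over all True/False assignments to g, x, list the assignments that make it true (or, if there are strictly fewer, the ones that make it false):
is false only for:
  g=True, x=True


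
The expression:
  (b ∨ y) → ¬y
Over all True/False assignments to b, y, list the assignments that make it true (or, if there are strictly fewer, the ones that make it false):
is true only for:
  b=False, y=False;
  b=True, y=False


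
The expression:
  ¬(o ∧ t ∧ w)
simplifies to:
¬o ∨ ¬t ∨ ¬w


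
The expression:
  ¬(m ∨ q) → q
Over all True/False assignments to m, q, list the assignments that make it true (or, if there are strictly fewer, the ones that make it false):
is false only for:
  m=False, q=False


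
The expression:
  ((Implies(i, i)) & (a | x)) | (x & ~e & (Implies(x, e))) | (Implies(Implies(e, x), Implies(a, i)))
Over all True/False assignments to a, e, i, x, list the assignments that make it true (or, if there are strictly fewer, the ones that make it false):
is always true.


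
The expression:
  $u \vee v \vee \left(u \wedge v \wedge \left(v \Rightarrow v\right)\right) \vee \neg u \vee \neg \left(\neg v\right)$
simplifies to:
$\text{True}$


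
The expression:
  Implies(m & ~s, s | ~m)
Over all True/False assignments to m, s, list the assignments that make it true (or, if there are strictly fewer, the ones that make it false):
is false only for:
  m=True, s=False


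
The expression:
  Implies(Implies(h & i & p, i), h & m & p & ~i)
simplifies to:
h & m & p & ~i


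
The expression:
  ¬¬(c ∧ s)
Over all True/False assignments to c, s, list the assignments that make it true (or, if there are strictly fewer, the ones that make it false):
is true only for:
  c=True, s=True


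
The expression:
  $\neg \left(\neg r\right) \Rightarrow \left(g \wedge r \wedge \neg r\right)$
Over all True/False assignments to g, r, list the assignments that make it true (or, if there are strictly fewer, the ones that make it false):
is true only for:
  g=False, r=False;
  g=True, r=False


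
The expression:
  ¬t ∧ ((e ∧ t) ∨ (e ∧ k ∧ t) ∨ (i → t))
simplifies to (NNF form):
¬i ∧ ¬t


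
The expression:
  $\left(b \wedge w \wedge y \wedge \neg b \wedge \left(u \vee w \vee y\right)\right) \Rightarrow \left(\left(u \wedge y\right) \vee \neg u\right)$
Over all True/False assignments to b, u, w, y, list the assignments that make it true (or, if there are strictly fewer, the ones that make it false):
is always true.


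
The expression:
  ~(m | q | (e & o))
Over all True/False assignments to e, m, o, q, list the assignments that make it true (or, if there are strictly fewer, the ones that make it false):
is true only for:
  e=False, m=False, o=False, q=False;
  e=False, m=False, o=True, q=False;
  e=True, m=False, o=False, q=False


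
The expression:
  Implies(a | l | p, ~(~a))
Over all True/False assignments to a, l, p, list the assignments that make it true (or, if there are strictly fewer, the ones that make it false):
is false only for:
  a=False, l=False, p=True;
  a=False, l=True, p=False;
  a=False, l=True, p=True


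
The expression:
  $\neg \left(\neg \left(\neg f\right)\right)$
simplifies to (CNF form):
$\neg f$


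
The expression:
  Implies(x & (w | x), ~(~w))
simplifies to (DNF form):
w | ~x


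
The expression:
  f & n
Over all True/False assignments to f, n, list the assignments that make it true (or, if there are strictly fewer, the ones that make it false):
is true only for:
  f=True, n=True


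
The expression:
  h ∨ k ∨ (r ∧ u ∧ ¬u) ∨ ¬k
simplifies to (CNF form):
True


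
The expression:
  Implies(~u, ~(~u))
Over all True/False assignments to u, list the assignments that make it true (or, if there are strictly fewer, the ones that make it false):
is true only for:
  u=True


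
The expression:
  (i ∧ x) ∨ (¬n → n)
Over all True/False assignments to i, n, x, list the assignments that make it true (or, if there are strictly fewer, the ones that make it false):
is false only for:
  i=False, n=False, x=False;
  i=False, n=False, x=True;
  i=True, n=False, x=False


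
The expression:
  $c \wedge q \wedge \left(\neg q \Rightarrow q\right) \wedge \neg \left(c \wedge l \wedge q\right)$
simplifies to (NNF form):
$c \wedge q \wedge \neg l$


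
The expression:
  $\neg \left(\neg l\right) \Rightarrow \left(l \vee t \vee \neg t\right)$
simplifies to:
$\text{True}$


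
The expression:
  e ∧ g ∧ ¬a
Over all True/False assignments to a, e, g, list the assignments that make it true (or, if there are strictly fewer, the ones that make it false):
is true only for:
  a=False, e=True, g=True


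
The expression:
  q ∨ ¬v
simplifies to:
q ∨ ¬v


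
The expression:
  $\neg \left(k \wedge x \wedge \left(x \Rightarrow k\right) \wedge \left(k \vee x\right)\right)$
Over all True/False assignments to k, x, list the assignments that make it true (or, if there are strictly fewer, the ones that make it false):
is false only for:
  k=True, x=True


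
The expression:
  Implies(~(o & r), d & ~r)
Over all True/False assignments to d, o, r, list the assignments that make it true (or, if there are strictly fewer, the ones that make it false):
is true only for:
  d=False, o=True, r=True;
  d=True, o=False, r=False;
  d=True, o=True, r=False;
  d=True, o=True, r=True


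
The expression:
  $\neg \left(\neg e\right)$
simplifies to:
$e$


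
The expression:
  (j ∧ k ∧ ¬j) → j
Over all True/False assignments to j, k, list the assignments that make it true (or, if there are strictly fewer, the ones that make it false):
is always true.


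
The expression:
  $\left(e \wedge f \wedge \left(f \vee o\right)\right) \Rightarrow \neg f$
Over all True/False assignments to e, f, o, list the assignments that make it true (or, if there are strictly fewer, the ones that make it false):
is false only for:
  e=True, f=True, o=False;
  e=True, f=True, o=True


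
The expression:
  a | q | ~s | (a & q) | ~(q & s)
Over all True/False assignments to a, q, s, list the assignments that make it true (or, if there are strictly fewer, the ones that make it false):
is always true.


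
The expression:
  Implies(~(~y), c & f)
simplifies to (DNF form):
~y | (c & f)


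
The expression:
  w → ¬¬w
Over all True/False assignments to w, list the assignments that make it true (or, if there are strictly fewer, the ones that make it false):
is always true.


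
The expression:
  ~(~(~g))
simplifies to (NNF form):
~g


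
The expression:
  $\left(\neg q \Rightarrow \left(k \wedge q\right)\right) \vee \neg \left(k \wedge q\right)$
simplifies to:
$\text{True}$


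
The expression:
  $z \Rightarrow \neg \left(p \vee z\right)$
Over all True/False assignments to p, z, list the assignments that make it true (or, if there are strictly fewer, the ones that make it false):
is true only for:
  p=False, z=False;
  p=True, z=False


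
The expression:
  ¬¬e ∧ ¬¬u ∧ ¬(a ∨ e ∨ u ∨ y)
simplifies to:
False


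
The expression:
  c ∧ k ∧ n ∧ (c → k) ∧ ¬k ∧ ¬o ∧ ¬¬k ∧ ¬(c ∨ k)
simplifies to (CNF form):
False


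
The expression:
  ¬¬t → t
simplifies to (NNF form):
True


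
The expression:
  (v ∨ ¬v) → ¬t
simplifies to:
¬t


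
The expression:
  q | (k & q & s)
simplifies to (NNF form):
q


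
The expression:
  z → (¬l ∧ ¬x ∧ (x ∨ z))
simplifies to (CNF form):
(¬l ∨ ¬z) ∧ (¬x ∨ ¬z)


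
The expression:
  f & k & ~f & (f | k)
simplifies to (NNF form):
False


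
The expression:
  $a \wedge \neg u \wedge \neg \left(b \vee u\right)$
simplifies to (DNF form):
$a \wedge \neg b \wedge \neg u$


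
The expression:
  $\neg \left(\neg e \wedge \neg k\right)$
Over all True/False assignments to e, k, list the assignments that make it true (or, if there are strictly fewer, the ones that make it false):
is false only for:
  e=False, k=False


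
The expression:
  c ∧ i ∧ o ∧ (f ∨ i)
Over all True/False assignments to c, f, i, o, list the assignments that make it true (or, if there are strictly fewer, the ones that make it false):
is true only for:
  c=True, f=False, i=True, o=True;
  c=True, f=True, i=True, o=True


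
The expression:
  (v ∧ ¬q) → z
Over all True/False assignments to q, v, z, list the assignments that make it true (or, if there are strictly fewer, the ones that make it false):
is false only for:
  q=False, v=True, z=False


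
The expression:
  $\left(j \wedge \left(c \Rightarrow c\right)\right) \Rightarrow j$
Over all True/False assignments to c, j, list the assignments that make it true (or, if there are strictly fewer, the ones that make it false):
is always true.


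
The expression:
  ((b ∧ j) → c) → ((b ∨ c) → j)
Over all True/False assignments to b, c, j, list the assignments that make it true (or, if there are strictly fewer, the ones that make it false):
is false only for:
  b=False, c=True, j=False;
  b=True, c=False, j=False;
  b=True, c=True, j=False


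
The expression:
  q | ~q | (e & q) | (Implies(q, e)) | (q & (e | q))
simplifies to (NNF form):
True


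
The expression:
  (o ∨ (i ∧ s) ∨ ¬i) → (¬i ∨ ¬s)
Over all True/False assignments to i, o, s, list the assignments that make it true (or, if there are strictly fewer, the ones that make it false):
is false only for:
  i=True, o=False, s=True;
  i=True, o=True, s=True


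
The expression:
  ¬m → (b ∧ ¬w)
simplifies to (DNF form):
m ∨ (b ∧ ¬w)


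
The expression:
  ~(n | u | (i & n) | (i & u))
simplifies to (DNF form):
~n & ~u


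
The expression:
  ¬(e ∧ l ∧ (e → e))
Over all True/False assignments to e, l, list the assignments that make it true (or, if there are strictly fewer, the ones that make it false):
is false only for:
  e=True, l=True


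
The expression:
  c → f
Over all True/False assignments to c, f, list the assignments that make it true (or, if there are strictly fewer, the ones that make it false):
is false only for:
  c=True, f=False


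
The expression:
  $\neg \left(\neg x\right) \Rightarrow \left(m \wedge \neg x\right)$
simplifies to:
$\neg x$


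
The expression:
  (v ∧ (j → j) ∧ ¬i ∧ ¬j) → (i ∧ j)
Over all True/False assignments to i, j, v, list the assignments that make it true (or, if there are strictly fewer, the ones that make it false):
is false only for:
  i=False, j=False, v=True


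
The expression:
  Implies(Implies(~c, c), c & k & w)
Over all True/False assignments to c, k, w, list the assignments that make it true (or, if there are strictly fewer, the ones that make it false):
is false only for:
  c=True, k=False, w=False;
  c=True, k=False, w=True;
  c=True, k=True, w=False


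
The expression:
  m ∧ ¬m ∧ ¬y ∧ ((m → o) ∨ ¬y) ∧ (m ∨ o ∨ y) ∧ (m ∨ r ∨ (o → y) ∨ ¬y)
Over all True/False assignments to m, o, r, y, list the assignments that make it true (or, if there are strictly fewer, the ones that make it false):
is never true.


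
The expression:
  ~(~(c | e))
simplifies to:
c | e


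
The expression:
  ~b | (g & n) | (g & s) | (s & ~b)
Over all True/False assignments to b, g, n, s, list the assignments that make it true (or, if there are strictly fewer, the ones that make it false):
is false only for:
  b=True, g=False, n=False, s=False;
  b=True, g=False, n=False, s=True;
  b=True, g=False, n=True, s=False;
  b=True, g=False, n=True, s=True;
  b=True, g=True, n=False, s=False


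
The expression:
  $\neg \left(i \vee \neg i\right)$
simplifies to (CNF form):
$\text{False}$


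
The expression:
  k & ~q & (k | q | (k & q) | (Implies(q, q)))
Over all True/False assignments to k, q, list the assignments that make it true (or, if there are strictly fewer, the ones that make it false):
is true only for:
  k=True, q=False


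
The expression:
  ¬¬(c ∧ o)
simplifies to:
c ∧ o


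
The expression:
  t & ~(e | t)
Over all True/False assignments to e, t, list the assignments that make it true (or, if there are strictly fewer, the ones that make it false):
is never true.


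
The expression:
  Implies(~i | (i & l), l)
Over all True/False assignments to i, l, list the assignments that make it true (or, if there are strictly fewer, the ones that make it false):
is false only for:
  i=False, l=False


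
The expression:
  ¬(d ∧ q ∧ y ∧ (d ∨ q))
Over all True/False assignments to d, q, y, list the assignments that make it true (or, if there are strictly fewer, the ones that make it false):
is false only for:
  d=True, q=True, y=True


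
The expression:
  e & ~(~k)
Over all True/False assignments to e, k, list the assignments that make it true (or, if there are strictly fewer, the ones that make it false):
is true only for:
  e=True, k=True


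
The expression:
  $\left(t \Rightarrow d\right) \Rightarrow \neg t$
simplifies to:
$\neg d \vee \neg t$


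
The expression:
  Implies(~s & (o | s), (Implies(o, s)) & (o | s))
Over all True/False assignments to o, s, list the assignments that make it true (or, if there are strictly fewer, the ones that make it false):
is false only for:
  o=True, s=False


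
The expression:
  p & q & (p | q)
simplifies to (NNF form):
p & q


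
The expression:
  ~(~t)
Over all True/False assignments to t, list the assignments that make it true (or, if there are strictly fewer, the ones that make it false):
is true only for:
  t=True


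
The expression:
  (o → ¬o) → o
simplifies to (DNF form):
o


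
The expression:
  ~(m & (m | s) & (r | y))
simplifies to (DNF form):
~m | (~r & ~y)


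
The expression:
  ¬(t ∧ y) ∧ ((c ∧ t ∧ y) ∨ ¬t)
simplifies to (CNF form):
¬t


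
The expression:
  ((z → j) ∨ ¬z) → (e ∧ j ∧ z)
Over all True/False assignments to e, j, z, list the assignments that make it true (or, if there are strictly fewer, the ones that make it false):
is true only for:
  e=False, j=False, z=True;
  e=True, j=False, z=True;
  e=True, j=True, z=True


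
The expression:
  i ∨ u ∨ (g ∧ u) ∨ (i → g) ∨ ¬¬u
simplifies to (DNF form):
True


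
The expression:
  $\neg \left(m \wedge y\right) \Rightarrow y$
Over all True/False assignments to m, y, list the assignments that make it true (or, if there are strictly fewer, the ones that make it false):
is true only for:
  m=False, y=True;
  m=True, y=True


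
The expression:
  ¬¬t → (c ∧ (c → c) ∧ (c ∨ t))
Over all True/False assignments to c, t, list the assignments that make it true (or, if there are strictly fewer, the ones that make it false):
is false only for:
  c=False, t=True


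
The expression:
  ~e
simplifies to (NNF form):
~e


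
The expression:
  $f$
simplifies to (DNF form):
$f$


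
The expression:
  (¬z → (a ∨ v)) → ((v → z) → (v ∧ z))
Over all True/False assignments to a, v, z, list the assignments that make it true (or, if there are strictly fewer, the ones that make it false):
is false only for:
  a=False, v=False, z=True;
  a=True, v=False, z=False;
  a=True, v=False, z=True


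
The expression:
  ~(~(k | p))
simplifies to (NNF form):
k | p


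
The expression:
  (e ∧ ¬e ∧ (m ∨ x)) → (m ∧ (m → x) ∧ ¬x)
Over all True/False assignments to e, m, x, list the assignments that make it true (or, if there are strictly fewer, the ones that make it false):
is always true.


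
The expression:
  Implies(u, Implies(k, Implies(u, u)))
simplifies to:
True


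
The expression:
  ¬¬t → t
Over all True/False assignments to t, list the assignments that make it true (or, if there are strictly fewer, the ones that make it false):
is always true.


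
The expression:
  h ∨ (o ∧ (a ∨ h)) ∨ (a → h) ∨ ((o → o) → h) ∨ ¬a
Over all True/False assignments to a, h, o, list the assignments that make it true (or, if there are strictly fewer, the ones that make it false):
is false only for:
  a=True, h=False, o=False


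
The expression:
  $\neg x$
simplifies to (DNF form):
$\neg x$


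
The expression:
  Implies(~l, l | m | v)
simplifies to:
l | m | v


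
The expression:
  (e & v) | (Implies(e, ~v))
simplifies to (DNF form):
True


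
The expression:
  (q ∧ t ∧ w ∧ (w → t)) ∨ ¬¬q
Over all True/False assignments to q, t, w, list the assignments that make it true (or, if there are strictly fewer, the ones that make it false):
is true only for:
  q=True, t=False, w=False;
  q=True, t=False, w=True;
  q=True, t=True, w=False;
  q=True, t=True, w=True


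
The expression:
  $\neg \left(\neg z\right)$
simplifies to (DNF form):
$z$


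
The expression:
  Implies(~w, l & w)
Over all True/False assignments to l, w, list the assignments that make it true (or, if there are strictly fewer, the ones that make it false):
is true only for:
  l=False, w=True;
  l=True, w=True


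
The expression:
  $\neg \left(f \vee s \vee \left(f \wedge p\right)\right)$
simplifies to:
$\neg f \wedge \neg s$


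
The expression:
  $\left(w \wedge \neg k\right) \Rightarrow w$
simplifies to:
$\text{True}$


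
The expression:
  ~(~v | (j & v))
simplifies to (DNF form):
v & ~j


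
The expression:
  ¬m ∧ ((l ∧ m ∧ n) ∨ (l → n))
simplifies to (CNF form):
¬m ∧ (n ∨ ¬l)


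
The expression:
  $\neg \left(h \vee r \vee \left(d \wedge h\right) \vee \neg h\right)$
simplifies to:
$\text{False}$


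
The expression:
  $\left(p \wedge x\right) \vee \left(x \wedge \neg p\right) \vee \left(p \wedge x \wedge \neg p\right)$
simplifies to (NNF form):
$x$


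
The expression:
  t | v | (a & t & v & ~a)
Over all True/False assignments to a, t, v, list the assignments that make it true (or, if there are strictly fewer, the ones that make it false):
is false only for:
  a=False, t=False, v=False;
  a=True, t=False, v=False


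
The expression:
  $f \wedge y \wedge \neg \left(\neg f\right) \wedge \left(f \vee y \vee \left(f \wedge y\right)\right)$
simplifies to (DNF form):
$f \wedge y$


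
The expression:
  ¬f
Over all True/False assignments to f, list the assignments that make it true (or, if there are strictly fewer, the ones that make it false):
is true only for:
  f=False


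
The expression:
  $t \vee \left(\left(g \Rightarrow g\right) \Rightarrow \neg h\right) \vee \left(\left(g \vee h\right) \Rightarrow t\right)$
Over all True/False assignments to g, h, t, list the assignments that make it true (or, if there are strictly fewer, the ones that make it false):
is false only for:
  g=False, h=True, t=False;
  g=True, h=True, t=False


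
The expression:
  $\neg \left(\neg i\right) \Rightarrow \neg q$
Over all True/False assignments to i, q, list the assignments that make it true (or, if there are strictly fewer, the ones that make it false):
is false only for:
  i=True, q=True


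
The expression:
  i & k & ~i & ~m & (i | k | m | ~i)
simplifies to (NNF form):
False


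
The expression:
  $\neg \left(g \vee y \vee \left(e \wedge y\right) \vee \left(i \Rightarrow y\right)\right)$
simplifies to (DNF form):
$i \wedge \neg g \wedge \neg y$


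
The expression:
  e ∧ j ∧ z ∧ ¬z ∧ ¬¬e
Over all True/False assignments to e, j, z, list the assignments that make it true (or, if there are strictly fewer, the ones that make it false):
is never true.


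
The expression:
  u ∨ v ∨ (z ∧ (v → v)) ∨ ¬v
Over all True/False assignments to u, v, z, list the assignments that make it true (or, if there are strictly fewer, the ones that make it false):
is always true.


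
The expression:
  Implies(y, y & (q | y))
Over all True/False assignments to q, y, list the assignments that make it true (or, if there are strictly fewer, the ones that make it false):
is always true.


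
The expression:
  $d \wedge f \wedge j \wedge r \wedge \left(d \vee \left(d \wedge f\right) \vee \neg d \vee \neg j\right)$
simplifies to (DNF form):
$d \wedge f \wedge j \wedge r$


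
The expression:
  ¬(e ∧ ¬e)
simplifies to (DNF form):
True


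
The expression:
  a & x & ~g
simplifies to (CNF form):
a & x & ~g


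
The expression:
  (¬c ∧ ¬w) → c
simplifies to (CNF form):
c ∨ w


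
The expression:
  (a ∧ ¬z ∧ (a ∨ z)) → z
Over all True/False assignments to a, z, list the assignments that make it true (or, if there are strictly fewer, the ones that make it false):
is false only for:
  a=True, z=False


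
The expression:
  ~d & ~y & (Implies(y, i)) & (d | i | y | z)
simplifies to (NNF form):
~d & ~y & (i | z)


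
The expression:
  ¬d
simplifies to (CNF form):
¬d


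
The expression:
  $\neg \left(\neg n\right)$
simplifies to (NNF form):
$n$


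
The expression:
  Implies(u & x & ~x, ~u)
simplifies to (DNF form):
True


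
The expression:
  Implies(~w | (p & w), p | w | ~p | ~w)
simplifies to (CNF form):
True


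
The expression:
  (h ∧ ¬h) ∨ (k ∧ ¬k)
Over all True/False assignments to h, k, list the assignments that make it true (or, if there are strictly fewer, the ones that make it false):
is never true.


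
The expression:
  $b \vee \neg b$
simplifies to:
$\text{True}$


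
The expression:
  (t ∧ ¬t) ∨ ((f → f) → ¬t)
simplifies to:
¬t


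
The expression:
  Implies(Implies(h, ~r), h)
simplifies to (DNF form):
h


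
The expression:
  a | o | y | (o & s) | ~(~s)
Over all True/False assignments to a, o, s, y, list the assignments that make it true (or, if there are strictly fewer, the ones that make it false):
is false only for:
  a=False, o=False, s=False, y=False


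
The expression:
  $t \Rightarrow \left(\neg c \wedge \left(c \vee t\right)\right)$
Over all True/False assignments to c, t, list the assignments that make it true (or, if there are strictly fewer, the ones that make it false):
is false only for:
  c=True, t=True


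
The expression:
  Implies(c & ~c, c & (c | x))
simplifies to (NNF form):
True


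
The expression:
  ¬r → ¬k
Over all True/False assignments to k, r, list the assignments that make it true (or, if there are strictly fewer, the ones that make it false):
is false only for:
  k=True, r=False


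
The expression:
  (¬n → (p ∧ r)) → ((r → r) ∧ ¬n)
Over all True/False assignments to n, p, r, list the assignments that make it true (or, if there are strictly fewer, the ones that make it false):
is true only for:
  n=False, p=False, r=False;
  n=False, p=False, r=True;
  n=False, p=True, r=False;
  n=False, p=True, r=True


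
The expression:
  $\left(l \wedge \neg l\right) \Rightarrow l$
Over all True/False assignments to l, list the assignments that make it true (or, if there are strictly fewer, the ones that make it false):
is always true.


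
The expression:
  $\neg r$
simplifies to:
$\neg r$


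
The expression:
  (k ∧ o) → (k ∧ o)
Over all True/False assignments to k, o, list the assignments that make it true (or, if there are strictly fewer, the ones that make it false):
is always true.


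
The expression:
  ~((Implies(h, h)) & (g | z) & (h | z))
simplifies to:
~z & (~g | ~h)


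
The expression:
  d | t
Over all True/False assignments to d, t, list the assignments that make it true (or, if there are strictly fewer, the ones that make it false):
is false only for:
  d=False, t=False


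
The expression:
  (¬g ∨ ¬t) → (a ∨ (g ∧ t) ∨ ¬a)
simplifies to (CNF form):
True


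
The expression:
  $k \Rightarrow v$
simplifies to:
$v \vee \neg k$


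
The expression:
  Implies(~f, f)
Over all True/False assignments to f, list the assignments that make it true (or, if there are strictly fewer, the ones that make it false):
is true only for:
  f=True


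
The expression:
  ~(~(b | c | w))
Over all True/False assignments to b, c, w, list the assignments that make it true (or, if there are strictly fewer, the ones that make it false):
is false only for:
  b=False, c=False, w=False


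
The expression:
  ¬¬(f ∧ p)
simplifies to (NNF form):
f ∧ p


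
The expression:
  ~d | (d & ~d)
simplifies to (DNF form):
~d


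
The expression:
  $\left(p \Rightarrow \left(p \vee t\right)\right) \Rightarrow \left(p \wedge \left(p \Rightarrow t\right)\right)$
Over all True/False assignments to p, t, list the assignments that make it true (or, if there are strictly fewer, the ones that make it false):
is true only for:
  p=True, t=True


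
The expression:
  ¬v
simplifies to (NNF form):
¬v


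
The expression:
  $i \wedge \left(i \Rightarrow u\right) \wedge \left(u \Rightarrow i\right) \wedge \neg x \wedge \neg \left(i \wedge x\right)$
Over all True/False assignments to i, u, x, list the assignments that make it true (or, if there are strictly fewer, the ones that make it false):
is true only for:
  i=True, u=True, x=False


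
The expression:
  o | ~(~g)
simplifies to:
g | o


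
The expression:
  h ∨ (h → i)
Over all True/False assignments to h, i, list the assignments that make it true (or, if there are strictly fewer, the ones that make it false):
is always true.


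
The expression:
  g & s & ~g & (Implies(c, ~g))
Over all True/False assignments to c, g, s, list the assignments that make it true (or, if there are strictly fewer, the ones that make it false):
is never true.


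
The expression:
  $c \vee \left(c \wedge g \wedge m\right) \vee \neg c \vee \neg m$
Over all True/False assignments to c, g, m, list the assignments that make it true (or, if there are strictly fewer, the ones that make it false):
is always true.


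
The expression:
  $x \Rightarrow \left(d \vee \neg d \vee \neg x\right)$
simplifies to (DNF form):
$\text{True}$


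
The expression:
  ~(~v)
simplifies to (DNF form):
v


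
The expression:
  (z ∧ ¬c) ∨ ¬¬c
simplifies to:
c ∨ z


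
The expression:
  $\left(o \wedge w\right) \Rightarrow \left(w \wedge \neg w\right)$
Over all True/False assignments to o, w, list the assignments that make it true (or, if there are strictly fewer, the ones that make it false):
is false only for:
  o=True, w=True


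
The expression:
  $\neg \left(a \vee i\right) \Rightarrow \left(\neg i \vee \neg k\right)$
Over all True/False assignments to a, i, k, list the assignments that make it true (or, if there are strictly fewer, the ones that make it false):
is always true.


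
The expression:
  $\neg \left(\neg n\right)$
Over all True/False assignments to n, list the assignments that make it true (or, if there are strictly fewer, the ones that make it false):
is true only for:
  n=True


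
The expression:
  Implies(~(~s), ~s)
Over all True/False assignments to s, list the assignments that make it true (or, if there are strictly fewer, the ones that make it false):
is true only for:
  s=False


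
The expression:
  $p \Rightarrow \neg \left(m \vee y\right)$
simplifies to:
$\left(\neg m \wedge \neg y\right) \vee \neg p$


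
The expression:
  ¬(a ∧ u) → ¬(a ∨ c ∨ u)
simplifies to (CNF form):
(a ∨ ¬c) ∧ (a ∨ ¬u) ∧ (u ∨ ¬a)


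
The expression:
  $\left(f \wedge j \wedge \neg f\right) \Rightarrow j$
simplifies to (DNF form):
$\text{True}$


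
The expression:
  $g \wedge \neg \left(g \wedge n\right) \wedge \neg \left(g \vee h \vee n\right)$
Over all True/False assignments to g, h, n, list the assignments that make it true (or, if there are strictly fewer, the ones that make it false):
is never true.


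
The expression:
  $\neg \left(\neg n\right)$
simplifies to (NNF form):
$n$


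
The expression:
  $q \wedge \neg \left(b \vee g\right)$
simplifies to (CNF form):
$q \wedge \neg b \wedge \neg g$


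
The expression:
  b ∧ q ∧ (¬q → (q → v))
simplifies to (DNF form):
b ∧ q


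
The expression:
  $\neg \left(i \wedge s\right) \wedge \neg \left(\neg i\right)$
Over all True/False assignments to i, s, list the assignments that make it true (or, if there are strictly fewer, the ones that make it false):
is true only for:
  i=True, s=False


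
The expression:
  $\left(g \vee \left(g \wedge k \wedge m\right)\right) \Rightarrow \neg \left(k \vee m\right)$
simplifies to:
$\left(\neg k \wedge \neg m\right) \vee \neg g$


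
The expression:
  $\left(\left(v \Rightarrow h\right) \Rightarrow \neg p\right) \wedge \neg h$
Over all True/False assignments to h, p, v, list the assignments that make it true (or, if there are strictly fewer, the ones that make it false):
is true only for:
  h=False, p=False, v=False;
  h=False, p=False, v=True;
  h=False, p=True, v=True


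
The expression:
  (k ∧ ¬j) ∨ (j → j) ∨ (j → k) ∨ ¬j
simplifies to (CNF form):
True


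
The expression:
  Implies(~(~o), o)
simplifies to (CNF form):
True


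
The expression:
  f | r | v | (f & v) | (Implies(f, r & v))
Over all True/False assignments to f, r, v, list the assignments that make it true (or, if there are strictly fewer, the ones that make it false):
is always true.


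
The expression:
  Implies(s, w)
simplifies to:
w | ~s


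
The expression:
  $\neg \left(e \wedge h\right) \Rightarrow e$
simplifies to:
$e$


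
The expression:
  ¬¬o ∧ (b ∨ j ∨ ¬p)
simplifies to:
o ∧ (b ∨ j ∨ ¬p)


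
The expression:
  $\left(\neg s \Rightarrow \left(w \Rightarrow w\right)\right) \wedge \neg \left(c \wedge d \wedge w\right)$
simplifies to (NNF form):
$\neg c \vee \neg d \vee \neg w$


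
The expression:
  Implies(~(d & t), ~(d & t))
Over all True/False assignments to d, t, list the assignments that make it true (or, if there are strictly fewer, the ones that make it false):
is always true.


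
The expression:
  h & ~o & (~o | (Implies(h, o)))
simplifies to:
h & ~o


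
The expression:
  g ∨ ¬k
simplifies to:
g ∨ ¬k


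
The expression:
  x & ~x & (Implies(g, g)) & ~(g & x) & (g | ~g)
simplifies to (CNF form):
False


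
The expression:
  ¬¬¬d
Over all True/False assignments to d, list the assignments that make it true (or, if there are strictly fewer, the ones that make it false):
is true only for:
  d=False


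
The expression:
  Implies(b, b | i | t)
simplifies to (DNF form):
True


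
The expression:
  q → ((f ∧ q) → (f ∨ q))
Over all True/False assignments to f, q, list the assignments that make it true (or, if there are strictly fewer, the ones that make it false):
is always true.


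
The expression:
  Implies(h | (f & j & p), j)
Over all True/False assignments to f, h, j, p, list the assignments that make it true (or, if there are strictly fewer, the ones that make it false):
is false only for:
  f=False, h=True, j=False, p=False;
  f=False, h=True, j=False, p=True;
  f=True, h=True, j=False, p=False;
  f=True, h=True, j=False, p=True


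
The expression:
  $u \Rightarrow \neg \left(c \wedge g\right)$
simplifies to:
$\neg c \vee \neg g \vee \neg u$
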